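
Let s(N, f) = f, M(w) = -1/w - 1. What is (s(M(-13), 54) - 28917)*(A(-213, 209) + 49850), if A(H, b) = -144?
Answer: -1434664278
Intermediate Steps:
M(w) = -1 - 1/w
(s(M(-13), 54) - 28917)*(A(-213, 209) + 49850) = (54 - 28917)*(-144 + 49850) = -28863*49706 = -1434664278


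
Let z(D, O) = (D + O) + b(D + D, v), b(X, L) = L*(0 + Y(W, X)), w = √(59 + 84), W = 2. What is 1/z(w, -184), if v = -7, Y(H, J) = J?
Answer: -184/9689 + 13*√143/9689 ≈ -0.0029459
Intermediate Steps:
w = √143 ≈ 11.958
b(X, L) = L*X (b(X, L) = L*(0 + X) = L*X)
z(D, O) = O - 13*D (z(D, O) = (D + O) - 7*(D + D) = (D + O) - 14*D = O - 13*D)
1/z(w, -184) = 1/(-184 - 13*√143)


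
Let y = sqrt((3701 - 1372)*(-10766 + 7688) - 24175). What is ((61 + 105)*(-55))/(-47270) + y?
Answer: 913/4727 + I*sqrt(7192837) ≈ 0.19315 + 2681.9*I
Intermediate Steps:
y = I*sqrt(7192837) (y = sqrt(2329*(-3078) - 24175) = sqrt(-7168662 - 24175) = sqrt(-7192837) = I*sqrt(7192837) ≈ 2681.9*I)
((61 + 105)*(-55))/(-47270) + y = ((61 + 105)*(-55))/(-47270) + I*sqrt(7192837) = (166*(-55))*(-1/47270) + I*sqrt(7192837) = -9130*(-1/47270) + I*sqrt(7192837) = 913/4727 + I*sqrt(7192837)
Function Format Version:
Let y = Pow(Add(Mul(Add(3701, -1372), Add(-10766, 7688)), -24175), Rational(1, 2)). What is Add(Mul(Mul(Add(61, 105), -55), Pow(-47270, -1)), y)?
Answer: Add(Rational(913, 4727), Mul(I, Pow(7192837, Rational(1, 2)))) ≈ Add(0.19315, Mul(2681.9, I))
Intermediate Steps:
y = Mul(I, Pow(7192837, Rational(1, 2))) (y = Pow(Add(Mul(2329, -3078), -24175), Rational(1, 2)) = Pow(Add(-7168662, -24175), Rational(1, 2)) = Pow(-7192837, Rational(1, 2)) = Mul(I, Pow(7192837, Rational(1, 2))) ≈ Mul(2681.9, I))
Add(Mul(Mul(Add(61, 105), -55), Pow(-47270, -1)), y) = Add(Mul(Mul(Add(61, 105), -55), Pow(-47270, -1)), Mul(I, Pow(7192837, Rational(1, 2)))) = Add(Mul(Mul(166, -55), Rational(-1, 47270)), Mul(I, Pow(7192837, Rational(1, 2)))) = Add(Mul(-9130, Rational(-1, 47270)), Mul(I, Pow(7192837, Rational(1, 2)))) = Add(Rational(913, 4727), Mul(I, Pow(7192837, Rational(1, 2))))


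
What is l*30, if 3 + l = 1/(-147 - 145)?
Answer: -13155/146 ≈ -90.103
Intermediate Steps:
l = -877/292 (l = -3 + 1/(-147 - 145) = -3 + 1/(-292) = -3 - 1/292 = -877/292 ≈ -3.0034)
l*30 = -877/292*30 = -13155/146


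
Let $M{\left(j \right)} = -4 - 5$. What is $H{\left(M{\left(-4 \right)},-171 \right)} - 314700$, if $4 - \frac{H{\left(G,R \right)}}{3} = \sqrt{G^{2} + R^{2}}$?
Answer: $-314688 - 27 \sqrt{362} \approx -3.152 \cdot 10^{5}$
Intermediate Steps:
$M{\left(j \right)} = -9$ ($M{\left(j \right)} = -4 - 5 = -9$)
$H{\left(G,R \right)} = 12 - 3 \sqrt{G^{2} + R^{2}}$
$H{\left(M{\left(-4 \right)},-171 \right)} - 314700 = \left(12 - 3 \sqrt{\left(-9\right)^{2} + \left(-171\right)^{2}}\right) - 314700 = \left(12 - 3 \sqrt{81 + 29241}\right) - 314700 = \left(12 - 3 \sqrt{29322}\right) - 314700 = \left(12 - 3 \cdot 9 \sqrt{362}\right) - 314700 = \left(12 - 27 \sqrt{362}\right) - 314700 = -314688 - 27 \sqrt{362}$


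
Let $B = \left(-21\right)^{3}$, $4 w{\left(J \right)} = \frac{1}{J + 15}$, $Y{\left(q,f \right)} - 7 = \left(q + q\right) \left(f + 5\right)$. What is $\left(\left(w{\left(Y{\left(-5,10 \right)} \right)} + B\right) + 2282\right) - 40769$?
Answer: $- \frac{24446977}{512} \approx -47748.0$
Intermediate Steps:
$Y{\left(q,f \right)} = 7 + 2 q \left(5 + f\right)$ ($Y{\left(q,f \right)} = 7 + \left(q + q\right) \left(f + 5\right) = 7 + 2 q \left(5 + f\right)$)
$w{\left(J \right)} = \frac{1}{4 \left(15 + J\right)}$ ($w{\left(J \right)} = \frac{1}{4 \left(J + 15\right)} = \frac{1}{4 \left(15 + J\right)}$)
$B = -9261$
$\left(\left(w{\left(Y{\left(-5,10 \right)} \right)} + B\right) + 2282\right) - 40769 = \left(\left(\frac{1}{4 \left(15 + \left(7 + 10 \left(-5\right) + 2 \cdot 10 \left(-5\right)\right)\right)} - 9261\right) + 2282\right) - 40769 = \left(\left(\frac{1}{4 \left(15 - 143\right)} - 9261\right) + 2282\right) - 40769 = \left(\left(\frac{1}{4 \left(-128\right)} - 9261\right) + 2282\right) - 40769 = \left(\left(\frac{1}{4} \left(- \frac{1}{128}\right) - 9261\right) + 2282\right) - 40769 = \left(\left(- \frac{1}{512} - 9261\right) + 2282\right) - 40769 = \left(- \frac{4741633}{512} + 2282\right) - 40769 = - \frac{3573249}{512} - 40769 = - \frac{24446977}{512}$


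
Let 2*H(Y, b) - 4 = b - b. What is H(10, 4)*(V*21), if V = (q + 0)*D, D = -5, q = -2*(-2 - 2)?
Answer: -1680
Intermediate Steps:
q = 8 (q = -2*(-4) = 8)
V = -40 (V = (8 + 0)*(-5) = 8*(-5) = -40)
H(Y, b) = 2 (H(Y, b) = 2 + (b - b)/2 = 2 + (1/2)*0 = 2 + 0 = 2)
H(10, 4)*(V*21) = 2*(-40*21) = 2*(-840) = -1680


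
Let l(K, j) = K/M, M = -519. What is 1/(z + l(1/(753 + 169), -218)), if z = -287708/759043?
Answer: -363215738274/137674215787 ≈ -2.6382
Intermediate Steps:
l(K, j) = -K/519 (l(K, j) = K/(-519) = K*(-1/519) = -K/519)
z = -287708/759043 (z = -287708*1/759043 = -287708/759043 ≈ -0.37904)
1/(z + l(1/(753 + 169), -218)) = 1/(-287708/759043 - 1/(519*(753 + 169))) = 1/(-287708/759043 - 1/519/922) = 1/(-287708/759043 - 1/519*1/922) = 1/(-287708/759043 - 1/478518) = 1/(-137674215787/363215738274) = -363215738274/137674215787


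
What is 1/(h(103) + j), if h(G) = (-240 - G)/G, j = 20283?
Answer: 103/2088806 ≈ 4.9310e-5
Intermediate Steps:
h(G) = (-240 - G)/G
1/(h(103) + j) = 1/((-240 - 1*103)/103 + 20283) = 1/((-240 - 103)/103 + 20283) = 1/((1/103)*(-343) + 20283) = 1/(-343/103 + 20283) = 1/(2088806/103) = 103/2088806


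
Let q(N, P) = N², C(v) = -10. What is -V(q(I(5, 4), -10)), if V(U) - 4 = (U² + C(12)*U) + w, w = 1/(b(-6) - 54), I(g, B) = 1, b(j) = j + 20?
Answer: 201/40 ≈ 5.0250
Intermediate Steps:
b(j) = 20 + j
w = -1/40 (w = 1/((20 - 6) - 54) = 1/(14 - 54) = 1/(-40) = -1/40 ≈ -0.025000)
V(U) = 159/40 + U² - 10*U (V(U) = 4 + ((U² - 10*U) - 1/40) = 4 + (-1/40 + U² - 10*U) = 159/40 + U² - 10*U)
-V(q(I(5, 4), -10)) = -(159/40 + (1²)² - 10*1²) = -(159/40 + 1² - 10*1) = -(159/40 + 1 - 10) = -1*(-201/40) = 201/40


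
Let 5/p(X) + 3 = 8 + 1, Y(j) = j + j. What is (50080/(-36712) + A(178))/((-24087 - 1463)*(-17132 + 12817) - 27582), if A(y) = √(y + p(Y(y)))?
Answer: -1565/126450661363 + √6438/661324008 ≈ 1.0895e-7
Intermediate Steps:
Y(j) = 2*j
p(X) = ⅚ (p(X) = 5/(-3 + (8 + 1)) = 5/(-3 + 9) = 5/6 = 5*(⅙) = ⅚)
A(y) = √(⅚ + y) (A(y) = √(y + ⅚) = √(⅚ + y))
(50080/(-36712) + A(178))/((-24087 - 1463)*(-17132 + 12817) - 27582) = (50080/(-36712) + √(30 + 36*178)/6)/((-24087 - 1463)*(-17132 + 12817) - 27582) = (50080*(-1/36712) + √(30 + 6408)/6)/(-25550*(-4315) - 27582) = (-6260/4589 + √6438/6)/(110248250 - 27582) = (-6260/4589 + √6438/6)/110220668 = (-6260/4589 + √6438/6)*(1/110220668) = -1565/126450661363 + √6438/661324008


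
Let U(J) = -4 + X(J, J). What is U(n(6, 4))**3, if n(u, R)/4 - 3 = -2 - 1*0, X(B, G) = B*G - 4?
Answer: 512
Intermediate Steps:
X(B, G) = -4 + B*G
n(u, R) = 4 (n(u, R) = 12 + 4*(-2 - 1*0) = 12 + 4*(-2 + 0) = 12 + 4*(-2) = 12 - 8 = 4)
U(J) = -8 + J**2 (U(J) = -4 + (-4 + J*J) = -4 + (-4 + J**2) = -8 + J**2)
U(n(6, 4))**3 = (-8 + 4**2)**3 = (-8 + 16)**3 = 8**3 = 512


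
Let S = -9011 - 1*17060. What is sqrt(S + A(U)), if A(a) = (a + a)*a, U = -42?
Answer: I*sqrt(22543) ≈ 150.14*I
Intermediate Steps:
A(a) = 2*a**2 (A(a) = (2*a)*a = 2*a**2)
S = -26071 (S = -9011 - 17060 = -26071)
sqrt(S + A(U)) = sqrt(-26071 + 2*(-42)**2) = sqrt(-26071 + 2*1764) = sqrt(-26071 + 3528) = sqrt(-22543) = I*sqrt(22543)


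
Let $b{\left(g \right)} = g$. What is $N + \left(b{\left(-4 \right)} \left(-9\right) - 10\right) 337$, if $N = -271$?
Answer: $8491$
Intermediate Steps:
$N + \left(b{\left(-4 \right)} \left(-9\right) - 10\right) 337 = -271 + \left(\left(-4\right) \left(-9\right) - 10\right) 337 = -271 + \left(36 - 10\right) 337 = -271 + 26 \cdot 337 = -271 + 8762 = 8491$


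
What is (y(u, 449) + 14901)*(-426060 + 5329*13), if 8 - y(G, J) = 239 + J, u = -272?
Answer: -5073811043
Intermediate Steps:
y(G, J) = -231 - J (y(G, J) = 8 - (239 + J) = 8 + (-239 - J) = -231 - J)
(y(u, 449) + 14901)*(-426060 + 5329*13) = ((-231 - 1*449) + 14901)*(-426060 + 5329*13) = ((-231 - 449) + 14901)*(-426060 + 69277) = (-680 + 14901)*(-356783) = 14221*(-356783) = -5073811043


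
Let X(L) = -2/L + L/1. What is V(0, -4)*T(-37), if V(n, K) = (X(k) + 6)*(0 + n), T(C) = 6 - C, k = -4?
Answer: 0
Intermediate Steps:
X(L) = L - 2/L (X(L) = -2/L + L*1 = -2/L + L = L - 2/L)
V(n, K) = 5*n/2 (V(n, K) = ((-4 - 2/(-4)) + 6)*(0 + n) = ((-4 - 2*(-¼)) + 6)*n = ((-4 + ½) + 6)*n = (-7/2 + 6)*n = 5*n/2)
V(0, -4)*T(-37) = ((5/2)*0)*(6 - 1*(-37)) = 0*(6 + 37) = 0*43 = 0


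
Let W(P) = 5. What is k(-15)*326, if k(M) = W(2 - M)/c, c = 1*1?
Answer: 1630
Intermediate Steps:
c = 1
k(M) = 5 (k(M) = 5/1 = 5*1 = 5)
k(-15)*326 = 5*326 = 1630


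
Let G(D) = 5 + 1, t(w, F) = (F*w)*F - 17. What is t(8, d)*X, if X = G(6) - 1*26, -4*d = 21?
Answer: -4070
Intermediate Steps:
d = -21/4 (d = -1/4*21 = -21/4 ≈ -5.2500)
t(w, F) = -17 + w*F**2 (t(w, F) = w*F**2 - 17 = -17 + w*F**2)
G(D) = 6
X = -20 (X = 6 - 1*26 = 6 - 26 = -20)
t(8, d)*X = (-17 + 8*(-21/4)**2)*(-20) = (-17 + 8*(441/16))*(-20) = (-17 + 441/2)*(-20) = (407/2)*(-20) = -4070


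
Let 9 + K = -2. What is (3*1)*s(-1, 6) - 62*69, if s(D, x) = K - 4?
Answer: -4323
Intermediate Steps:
K = -11 (K = -9 - 2 = -11)
s(D, x) = -15 (s(D, x) = -11 - 4 = -15)
(3*1)*s(-1, 6) - 62*69 = (3*1)*(-15) - 62*69 = 3*(-15) - 4278 = -45 - 4278 = -4323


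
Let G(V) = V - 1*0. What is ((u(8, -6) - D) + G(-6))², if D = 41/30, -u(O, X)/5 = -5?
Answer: 279841/900 ≈ 310.93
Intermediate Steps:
u(O, X) = 25 (u(O, X) = -5*(-5) = 25)
G(V) = V (G(V) = V + 0 = V)
D = 41/30 (D = 41*(1/30) = 41/30 ≈ 1.3667)
((u(8, -6) - D) + G(-6))² = ((25 - 1*41/30) - 6)² = ((25 - 41/30) - 6)² = (709/30 - 6)² = (529/30)² = 279841/900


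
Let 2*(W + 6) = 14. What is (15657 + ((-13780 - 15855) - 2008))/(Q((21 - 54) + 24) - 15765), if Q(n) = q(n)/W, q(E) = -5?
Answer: 7993/7885 ≈ 1.0137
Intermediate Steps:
W = 1 (W = -6 + (½)*14 = -6 + 7 = 1)
Q(n) = -5 (Q(n) = -5/1 = -5*1 = -5)
(15657 + ((-13780 - 15855) - 2008))/(Q((21 - 54) + 24) - 15765) = (15657 + ((-13780 - 15855) - 2008))/(-5 - 15765) = (15657 + (-29635 - 2008))/(-15770) = (15657 - 31643)*(-1/15770) = -15986*(-1/15770) = 7993/7885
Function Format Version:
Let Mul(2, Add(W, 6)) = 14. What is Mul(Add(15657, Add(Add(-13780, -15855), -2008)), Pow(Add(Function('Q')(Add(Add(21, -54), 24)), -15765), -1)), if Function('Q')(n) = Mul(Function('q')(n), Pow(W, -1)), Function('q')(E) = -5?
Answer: Rational(7993, 7885) ≈ 1.0137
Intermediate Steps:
W = 1 (W = Add(-6, Mul(Rational(1, 2), 14)) = Add(-6, 7) = 1)
Function('Q')(n) = -5 (Function('Q')(n) = Mul(-5, Pow(1, -1)) = Mul(-5, 1) = -5)
Mul(Add(15657, Add(Add(-13780, -15855), -2008)), Pow(Add(Function('Q')(Add(Add(21, -54), 24)), -15765), -1)) = Mul(Add(15657, Add(Add(-13780, -15855), -2008)), Pow(Add(-5, -15765), -1)) = Mul(Add(15657, Add(-29635, -2008)), Pow(-15770, -1)) = Mul(Add(15657, -31643), Rational(-1, 15770)) = Mul(-15986, Rational(-1, 15770)) = Rational(7993, 7885)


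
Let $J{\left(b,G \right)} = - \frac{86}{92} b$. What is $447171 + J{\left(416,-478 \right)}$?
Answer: $\frac{10275989}{23} \approx 4.4678 \cdot 10^{5}$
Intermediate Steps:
$J{\left(b,G \right)} = - \frac{43 b}{46}$ ($J{\left(b,G \right)} = \left(-86\right) \frac{1}{92} b = - \frac{43 b}{46}$)
$447171 + J{\left(416,-478 \right)} = 447171 - \frac{8944}{23} = \frac{10275989}{23}$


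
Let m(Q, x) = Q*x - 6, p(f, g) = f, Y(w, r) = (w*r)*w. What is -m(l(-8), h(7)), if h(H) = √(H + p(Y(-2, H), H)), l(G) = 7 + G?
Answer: 6 + √35 ≈ 11.916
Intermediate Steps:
Y(w, r) = r*w² (Y(w, r) = (r*w)*w = r*w²)
h(H) = √5*√H (h(H) = √(H + H*(-2)²) = √(H + H*4) = √(H + 4*H) = √(5*H) = √5*√H)
m(Q, x) = -6 + Q*x
-m(l(-8), h(7)) = -(-6 + (7 - 8)*(√5*√7)) = -(-6 - √35) = 6 + √35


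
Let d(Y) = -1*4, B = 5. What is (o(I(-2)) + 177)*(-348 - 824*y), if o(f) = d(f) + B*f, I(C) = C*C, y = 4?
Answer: -703292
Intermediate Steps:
I(C) = C²
d(Y) = -4
o(f) = -4 + 5*f
(o(I(-2)) + 177)*(-348 - 824*y) = ((-4 + 5*(-2)²) + 177)*(-348 - 824*4) = ((-4 + 5*4) + 177)*(-348 - 3296) = ((-4 + 20) + 177)*(-3644) = (16 + 177)*(-3644) = 193*(-3644) = -703292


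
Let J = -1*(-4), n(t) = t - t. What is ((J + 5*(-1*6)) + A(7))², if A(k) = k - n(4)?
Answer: 361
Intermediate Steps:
n(t) = 0
J = 4
A(k) = k (A(k) = k - 1*0 = k + 0 = k)
((J + 5*(-1*6)) + A(7))² = ((4 + 5*(-1*6)) + 7)² = ((4 + 5*(-6)) + 7)² = ((4 - 30) + 7)² = (-26 + 7)² = (-19)² = 361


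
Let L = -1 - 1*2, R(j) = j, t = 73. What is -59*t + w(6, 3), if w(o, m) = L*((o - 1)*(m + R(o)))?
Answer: -4442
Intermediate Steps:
L = -3 (L = -1 - 2 = -3)
w(o, m) = -3*(-1 + o)*(m + o) (w(o, m) = -3*(o - 1)*(m + o) = -3*(-1 + o)*(m + o))
-59*t + w(6, 3) = -59*73 + (-3*6² + 3*3 + 3*6 - 3*3*6) = -4307 + (-3*36 + 9 + 18 - 54) = -4307 + (-108 + 9 + 18 - 54) = -4307 - 135 = -4442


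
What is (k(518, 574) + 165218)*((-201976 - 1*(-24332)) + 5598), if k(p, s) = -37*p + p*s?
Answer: -76282443664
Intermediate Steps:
(k(518, 574) + 165218)*((-201976 - 1*(-24332)) + 5598) = (518*(-37 + 574) + 165218)*((-201976 - 1*(-24332)) + 5598) = (518*537 + 165218)*((-201976 + 24332) + 5598) = (278166 + 165218)*(-177644 + 5598) = 443384*(-172046) = -76282443664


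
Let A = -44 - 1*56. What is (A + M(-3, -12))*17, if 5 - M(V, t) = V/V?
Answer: -1632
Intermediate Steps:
M(V, t) = 4 (M(V, t) = 5 - V/V = 5 - 1*1 = 5 - 1 = 4)
A = -100 (A = -44 - 56 = -100)
(A + M(-3, -12))*17 = (-100 + 4)*17 = -96*17 = -1632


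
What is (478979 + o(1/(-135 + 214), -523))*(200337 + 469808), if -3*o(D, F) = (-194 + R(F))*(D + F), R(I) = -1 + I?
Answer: 18731253051525/79 ≈ 2.3710e+11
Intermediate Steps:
o(D, F) = -(-195 + F)*(D + F)/3 (o(D, F) = -(-194 + (-1 + F))*(D + F)/3 = -(-195 + F)*(D + F)/3)
(478979 + o(1/(-135 + 214), -523))*(200337 + 469808) = (478979 + (65/(-135 + 214) + 65*(-523) - ⅓*(-523)² - ⅓*(-523)/(-135 + 214)))*(200337 + 469808) = (478979 + (65/79 - 33995 - ⅓*273529 - ⅓*(-523)/79))*670145 = (478979 + (65*(1/79) - 33995 - 273529/3 - ⅓*1/79*(-523)))*670145 = (478979 + (65/79 - 33995 - 273529/3 + 523/237))*670145 = (478979 - 9888296/79)*670145 = (27951045/79)*670145 = 18731253051525/79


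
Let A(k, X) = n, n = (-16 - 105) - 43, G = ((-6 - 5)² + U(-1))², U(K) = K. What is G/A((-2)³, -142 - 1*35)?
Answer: -3600/41 ≈ -87.805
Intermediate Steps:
G = 14400 (G = ((-6 - 5)² - 1)² = ((-11)² - 1)² = (121 - 1)² = 120² = 14400)
n = -164 (n = -121 - 43 = -164)
A(k, X) = -164
G/A((-2)³, -142 - 1*35) = 14400/(-164) = 14400*(-1/164) = -3600/41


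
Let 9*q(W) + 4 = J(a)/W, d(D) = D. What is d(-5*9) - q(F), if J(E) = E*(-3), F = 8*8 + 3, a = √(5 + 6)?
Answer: -401/9 + √11/201 ≈ -44.539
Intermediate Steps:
a = √11 ≈ 3.3166
F = 67 (F = 64 + 3 = 67)
J(E) = -3*E
q(W) = -4/9 - √11/(3*W) (q(W) = -4/9 + ((-3*√11)/W)/9 = -4/9 + (-3*√11/W)/9 = -4/9 - √11/(3*W))
d(-5*9) - q(F) = -5*9 - (-4/9 - ⅓*√11/67) = -45 - (-4/9 - ⅓*√11*1/67) = -45 - (-4/9 - √11/201) = -45 + (4/9 + √11/201) = -401/9 + √11/201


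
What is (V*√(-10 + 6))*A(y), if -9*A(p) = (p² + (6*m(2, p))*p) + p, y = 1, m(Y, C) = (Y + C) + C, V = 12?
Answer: -208*I/3 ≈ -69.333*I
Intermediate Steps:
m(Y, C) = Y + 2*C (m(Y, C) = (C + Y) + C = Y + 2*C)
A(p) = -p/9 - p²/9 - p*(12 + 12*p)/9 (A(p) = -((p² + (6*(2 + 2*p))*p) + p)/9 = -((p² + (12 + 12*p)*p) + p)/9 = -((p² + p*(12 + 12*p)) + p)/9 = -(p + p² + p*(12 + 12*p))/9 = -p/9 - p²/9 - p*(12 + 12*p)/9)
(V*√(-10 + 6))*A(y) = (12*√(-10 + 6))*(-13/9*1*(1 + 1)) = (12*√(-4))*(-13/9*1*2) = (12*(2*I))*(-26/9) = (24*I)*(-26/9) = -208*I/3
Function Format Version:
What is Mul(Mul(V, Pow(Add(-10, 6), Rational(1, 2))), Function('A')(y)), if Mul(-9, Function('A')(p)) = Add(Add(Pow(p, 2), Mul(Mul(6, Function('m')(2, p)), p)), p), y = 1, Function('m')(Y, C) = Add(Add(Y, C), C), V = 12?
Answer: Mul(Rational(-208, 3), I) ≈ Mul(-69.333, I)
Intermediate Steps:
Function('m')(Y, C) = Add(Y, Mul(2, C)) (Function('m')(Y, C) = Add(Add(C, Y), C) = Add(Y, Mul(2, C)))
Function('A')(p) = Add(Mul(Rational(-1, 9), p), Mul(Rational(-1, 9), Pow(p, 2)), Mul(Rational(-1, 9), p, Add(12, Mul(12, p)))) (Function('A')(p) = Mul(Rational(-1, 9), Add(Add(Pow(p, 2), Mul(Mul(6, Add(2, Mul(2, p))), p)), p)) = Mul(Rational(-1, 9), Add(Add(Pow(p, 2), Mul(Add(12, Mul(12, p)), p)), p)) = Mul(Rational(-1, 9), Add(Add(Pow(p, 2), Mul(p, Add(12, Mul(12, p)))), p)) = Mul(Rational(-1, 9), Add(p, Pow(p, 2), Mul(p, Add(12, Mul(12, p))))) = Add(Mul(Rational(-1, 9), p), Mul(Rational(-1, 9), Pow(p, 2)), Mul(Rational(-1, 9), p, Add(12, Mul(12, p)))))
Mul(Mul(V, Pow(Add(-10, 6), Rational(1, 2))), Function('A')(y)) = Mul(Mul(12, Pow(Add(-10, 6), Rational(1, 2))), Mul(Rational(-13, 9), 1, Add(1, 1))) = Mul(Mul(12, Pow(-4, Rational(1, 2))), Mul(Rational(-13, 9), 1, 2)) = Mul(Mul(12, Mul(2, I)), Rational(-26, 9)) = Mul(Mul(24, I), Rational(-26, 9)) = Mul(Rational(-208, 3), I)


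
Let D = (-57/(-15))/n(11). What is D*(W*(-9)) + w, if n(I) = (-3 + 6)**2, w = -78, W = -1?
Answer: -371/5 ≈ -74.200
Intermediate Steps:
n(I) = 9 (n(I) = 3**2 = 9)
D = 19/45 (D = -57/(-15)/9 = -57*(-1/15)*(1/9) = (19/5)*(1/9) = 19/45 ≈ 0.42222)
D*(W*(-9)) + w = 19*(-1*(-9))/45 - 78 = (19/45)*9 - 78 = 19/5 - 78 = -371/5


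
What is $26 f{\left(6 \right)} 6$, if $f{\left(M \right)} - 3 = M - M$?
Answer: $468$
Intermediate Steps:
$f{\left(M \right)} = 3$ ($f{\left(M \right)} = 3 + \left(M - M\right) = 3 + 0 = 3$)
$26 f{\left(6 \right)} 6 = 26 \cdot 3 \cdot 6 = 78 \cdot 6 = 468$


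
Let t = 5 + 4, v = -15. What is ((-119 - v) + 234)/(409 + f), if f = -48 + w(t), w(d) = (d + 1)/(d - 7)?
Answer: 65/183 ≈ 0.35519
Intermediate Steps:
t = 9
w(d) = (1 + d)/(-7 + d)
f = -43 (f = -48 + (1 + 9)/(-7 + 9) = -48 + 10/2 = -48 + (1/2)*10 = -48 + 5 = -43)
((-119 - v) + 234)/(409 + f) = ((-119 - 1*(-15)) + 234)/(409 - 43) = ((-119 + 15) + 234)/366 = (-104 + 234)*(1/366) = 130*(1/366) = 65/183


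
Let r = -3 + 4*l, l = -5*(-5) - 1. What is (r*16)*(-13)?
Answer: -19344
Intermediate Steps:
l = 24 (l = 25 - 1 = 24)
r = 93 (r = -3 + 4*24 = -3 + 96 = 93)
(r*16)*(-13) = (93*16)*(-13) = 1488*(-13) = -19344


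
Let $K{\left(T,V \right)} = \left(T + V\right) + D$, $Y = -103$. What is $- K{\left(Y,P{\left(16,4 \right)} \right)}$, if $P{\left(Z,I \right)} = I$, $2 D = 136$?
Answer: $31$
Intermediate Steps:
$D = 68$ ($D = \frac{1}{2} \cdot 136 = 68$)
$K{\left(T,V \right)} = 68 + T + V$ ($K{\left(T,V \right)} = \left(T + V\right) + 68 = 68 + T + V$)
$- K{\left(Y,P{\left(16,4 \right)} \right)} = - (68 - 103 + 4) = \left(-1\right) \left(-31\right) = 31$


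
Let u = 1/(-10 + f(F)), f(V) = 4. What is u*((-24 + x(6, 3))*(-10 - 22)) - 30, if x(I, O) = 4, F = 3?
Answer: -410/3 ≈ -136.67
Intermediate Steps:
u = -⅙ (u = 1/(-10 + 4) = 1/(-6) = -⅙ ≈ -0.16667)
u*((-24 + x(6, 3))*(-10 - 22)) - 30 = -(-24 + 4)*(-10 - 22)/6 - 30 = -(-10)*(-32)/3 - 30 = -⅙*640 - 30 = -320/3 - 30 = -410/3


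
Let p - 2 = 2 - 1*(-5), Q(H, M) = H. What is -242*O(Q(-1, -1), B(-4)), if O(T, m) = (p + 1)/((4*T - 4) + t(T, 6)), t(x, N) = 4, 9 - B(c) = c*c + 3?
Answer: 605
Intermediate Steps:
B(c) = 6 - c² (B(c) = 9 - (c*c + 3) = 9 - (c² + 3) = 9 - (3 + c²) = 9 + (-3 - c²) = 6 - c²)
p = 9 (p = 2 + (2 - 1*(-5)) = 2 + (2 + 5) = 2 + 7 = 9)
O(T, m) = 5/(2*T) (O(T, m) = (9 + 1)/((4*T - 4) + 4) = 10/((-4 + 4*T) + 4) = 10/((4*T)) = 10*(1/(4*T)) = 5/(2*T))
-242*O(Q(-1, -1), B(-4)) = -605/(-1) = -605*(-1) = -242*(-5/2) = 605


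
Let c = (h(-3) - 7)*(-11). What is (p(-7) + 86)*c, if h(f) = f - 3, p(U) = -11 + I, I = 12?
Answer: 12441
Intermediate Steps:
p(U) = 1 (p(U) = -11 + 12 = 1)
h(f) = -3 + f
c = 143 (c = ((-3 - 3) - 7)*(-11) = (-6 - 7)*(-11) = -13*(-11) = 143)
(p(-7) + 86)*c = (1 + 86)*143 = 87*143 = 12441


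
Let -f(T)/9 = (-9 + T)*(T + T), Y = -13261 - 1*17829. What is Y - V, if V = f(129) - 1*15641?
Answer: 263191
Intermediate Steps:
Y = -31090 (Y = -13261 - 17829 = -31090)
f(T) = -18*T*(-9 + T) (f(T) = -9*(-9 + T)*(T + T) = -9*(-9 + T)*2*T = -18*T*(-9 + T))
V = -294281 (V = 18*129*(9 - 1*129) - 1*15641 = 18*129*(9 - 129) - 15641 = 18*129*(-120) - 15641 = -278640 - 15641 = -294281)
Y - V = -31090 - 1*(-294281) = -31090 + 294281 = 263191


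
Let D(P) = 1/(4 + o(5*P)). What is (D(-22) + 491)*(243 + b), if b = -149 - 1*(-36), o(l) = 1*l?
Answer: 3382925/53 ≈ 63829.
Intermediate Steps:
o(l) = l
b = -113 (b = -149 + 36 = -113)
D(P) = 1/(4 + 5*P)
(D(-22) + 491)*(243 + b) = (1/(4 + 5*(-22)) + 491)*(243 - 113) = (1/(4 - 110) + 491)*130 = (1/(-106) + 491)*130 = (-1/106 + 491)*130 = (52045/106)*130 = 3382925/53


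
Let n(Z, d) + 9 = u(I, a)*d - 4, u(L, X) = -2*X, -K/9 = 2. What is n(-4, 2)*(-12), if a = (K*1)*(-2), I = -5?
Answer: 1884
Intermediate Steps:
K = -18 (K = -9*2 = -18)
a = 36 (a = -18*1*(-2) = -18*(-2) = 36)
n(Z, d) = -13 - 72*d (n(Z, d) = -9 + ((-2*36)*d - 4) = -9 + (-72*d - 4) = -9 + (-4 - 72*d) = -13 - 72*d)
n(-4, 2)*(-12) = (-13 - 72*2)*(-12) = (-13 - 144)*(-12) = -157*(-12) = 1884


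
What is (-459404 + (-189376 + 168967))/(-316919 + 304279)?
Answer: 479813/12640 ≈ 37.960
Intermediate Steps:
(-459404 + (-189376 + 168967))/(-316919 + 304279) = (-459404 - 20409)/(-12640) = -479813*(-1/12640) = 479813/12640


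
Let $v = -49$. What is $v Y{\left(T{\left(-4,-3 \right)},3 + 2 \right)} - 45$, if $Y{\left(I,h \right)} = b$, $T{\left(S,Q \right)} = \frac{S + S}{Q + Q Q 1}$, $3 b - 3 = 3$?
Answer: $-143$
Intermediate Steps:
$b = 2$ ($b = 1 + \frac{1}{3} \cdot 3 = 1 + 1 = 2$)
$T{\left(S,Q \right)} = \frac{2 S}{Q + Q^{2}}$ ($T{\left(S,Q \right)} = \frac{2 S}{Q + Q^{2} \cdot 1} = \frac{2 S}{Q + Q^{2}}$)
$Y{\left(I,h \right)} = 2$
$v Y{\left(T{\left(-4,-3 \right)},3 + 2 \right)} - 45 = \left(-49\right) 2 - 45 = -98 - 45 = -143$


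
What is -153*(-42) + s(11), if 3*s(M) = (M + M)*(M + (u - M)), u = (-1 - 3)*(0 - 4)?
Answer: 19630/3 ≈ 6543.3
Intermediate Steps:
u = 16 (u = -4*(-4) = 16)
s(M) = 32*M/3 (s(M) = ((M + M)*(M + (16 - M)))/3 = ((2*M)*16)/3 = (32*M)/3 = 32*M/3)
-153*(-42) + s(11) = -153*(-42) + (32/3)*11 = 6426 + 352/3 = 19630/3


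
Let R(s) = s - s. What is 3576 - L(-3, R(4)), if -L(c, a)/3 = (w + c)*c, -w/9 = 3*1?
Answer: 3846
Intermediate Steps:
w = -27 ≈ -27.000
R(s) = 0
L(c, a) = -3*c*(-27 + c) (L(c, a) = -3*(-27 + c)*c = -3*c*(-27 + c))
3576 - L(-3, R(4)) = 3576 - 3*(-3)*(27 - 1*(-3)) = 3576 - 3*(-3)*(27 + 3) = 3576 - 3*(-3)*30 = 3576 - 1*(-270) = 3576 + 270 = 3846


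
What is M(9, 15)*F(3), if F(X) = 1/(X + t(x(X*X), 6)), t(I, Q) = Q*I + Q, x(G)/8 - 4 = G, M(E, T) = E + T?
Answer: 8/211 ≈ 0.037915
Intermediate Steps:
x(G) = 32 + 8*G
t(I, Q) = Q + I*Q (t(I, Q) = I*Q + Q = Q + I*Q)
F(X) = 1/(198 + X + 48*X²) (F(X) = 1/(X + 6*(1 + (32 + 8*(X*X)))) = 1/(X + 6*(1 + (32 + 8*X²))) = 1/(X + 6*(33 + 8*X²)) = 1/(X + (198 + 48*X²)) = 1/(198 + X + 48*X²))
M(9, 15)*F(3) = (9 + 15)/(198 + 3 + 48*3²) = 24/(198 + 3 + 48*9) = 24/(198 + 3 + 432) = 24/633 = 24*(1/633) = 8/211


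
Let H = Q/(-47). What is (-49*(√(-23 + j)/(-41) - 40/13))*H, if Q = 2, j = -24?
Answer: -3920/611 - 98*I*√47/1927 ≈ -6.4157 - 0.34865*I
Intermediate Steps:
H = -2/47 (H = 2/(-47) = 2*(-1/47) = -2/47 ≈ -0.042553)
(-49*(√(-23 + j)/(-41) - 40/13))*H = -49*(√(-23 - 24)/(-41) - 40/13)*(-2/47) = -49*(√(-47)*(-1/41) - 40*1/13)*(-2/47) = -49*((I*√47)*(-1/41) - 40/13)*(-2/47) = -49*(-I*√47/41 - 40/13)*(-2/47) = -49*(-40/13 - I*√47/41)*(-2/47) = (1960/13 + 49*I*√47/41)*(-2/47) = -3920/611 - 98*I*√47/1927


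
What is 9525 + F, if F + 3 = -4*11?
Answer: 9478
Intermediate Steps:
F = -47 (F = -3 - 4*11 = -3 - 44 = -47)
9525 + F = 9525 - 47 = 9478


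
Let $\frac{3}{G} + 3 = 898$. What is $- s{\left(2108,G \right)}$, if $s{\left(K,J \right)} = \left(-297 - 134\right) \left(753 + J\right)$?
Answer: $\frac{290467278}{895} \approx 3.2454 \cdot 10^{5}$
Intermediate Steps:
$G = \frac{3}{895}$ ($G = \frac{3}{-3 + 898} = \frac{3}{895} \approx 0.003352$)
$s{\left(K,J \right)} = -324543 - 431 J$ ($s{\left(K,J \right)} = - 431 \left(753 + J\right) = -324543 - 431 J$)
$- s{\left(2108,G \right)} = - (-324543 - \frac{1293}{895}) = \left(-1\right) \left(- \frac{290467278}{895}\right) = \frac{290467278}{895}$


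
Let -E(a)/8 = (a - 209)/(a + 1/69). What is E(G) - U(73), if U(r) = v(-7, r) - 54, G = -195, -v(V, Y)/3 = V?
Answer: 110487/6727 ≈ 16.424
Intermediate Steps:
v(V, Y) = -3*V
E(a) = -8*(-209 + a)/(1/69 + a) (E(a) = -8*(a - 209)/(a + 1/69) = -8*(-209 + a)/(a + 1/69) = -8*(-209 + a)/(1/69 + a))
U(r) = -33 (U(r) = -3*(-7) - 54 = 21 - 54 = -33)
E(G) - U(73) = 552*(209 - 1*(-195))/(1 + 69*(-195)) - 1*(-33) = 552*(209 + 195)/(1 - 13455) + 33 = 552*404/(-13454) + 33 = 552*(-1/13454)*404 + 33 = -111504/6727 + 33 = 110487/6727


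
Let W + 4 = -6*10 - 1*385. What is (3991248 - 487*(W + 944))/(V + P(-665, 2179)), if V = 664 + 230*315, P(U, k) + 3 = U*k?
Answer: -3750183/1375924 ≈ -2.7256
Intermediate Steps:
P(U, k) = -3 + U*k
W = -449 (W = -4 + (-6*10 - 1*385) = -4 + (-60 - 385) = -4 - 445 = -449)
V = 73114 (V = 664 + 72450 = 73114)
(3991248 - 487*(W + 944))/(V + P(-665, 2179)) = (3991248 - 487*(-449 + 944))/(73114 + (-3 - 665*2179)) = (3991248 - 487*495)/(73114 + (-3 - 1449035)) = (3991248 - 241065)/(73114 - 1449038) = 3750183/(-1375924) = 3750183*(-1/1375924) = -3750183/1375924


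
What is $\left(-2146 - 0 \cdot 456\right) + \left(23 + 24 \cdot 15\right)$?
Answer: $-1763$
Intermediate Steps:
$\left(-2146 - 0 \cdot 456\right) + \left(23 + 24 \cdot 15\right) = \left(-2146 - 0\right) + \left(23 + 360\right) = \left(-2146 + 0\right) + 383 = -2146 + 383 = -1763$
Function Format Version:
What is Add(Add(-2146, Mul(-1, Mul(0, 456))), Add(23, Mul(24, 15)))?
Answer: -1763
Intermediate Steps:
Add(Add(-2146, Mul(-1, Mul(0, 456))), Add(23, Mul(24, 15))) = Add(Add(-2146, Mul(-1, 0)), Add(23, 360)) = Add(Add(-2146, 0), 383) = Add(-2146, 383) = -1763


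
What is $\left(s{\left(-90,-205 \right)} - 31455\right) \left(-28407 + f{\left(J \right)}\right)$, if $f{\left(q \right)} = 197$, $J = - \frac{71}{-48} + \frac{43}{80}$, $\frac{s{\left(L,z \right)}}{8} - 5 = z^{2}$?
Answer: $-8597984850$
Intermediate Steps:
$s{\left(L,z \right)} = 40 + 8 z^{2}$
$J = \frac{121}{60}$ ($J = \left(-71\right) \left(- \frac{1}{48}\right) + 43 \cdot \frac{1}{80} = \frac{71}{48} + \frac{43}{80} = \frac{121}{60} \approx 2.0167$)
$\left(s{\left(-90,-205 \right)} - 31455\right) \left(-28407 + f{\left(J \right)}\right) = \left(\left(40 + 8 \left(-205\right)^{2}\right) - 31455\right) \left(-28407 + 197\right) = \left(\left(40 + 8 \cdot 42025\right) - 31455\right) \left(-28210\right) = \left(\left(40 + 336200\right) - 31455\right) \left(-28210\right) = \left(336240 - 31455\right) \left(-28210\right) = 304785 \left(-28210\right) = -8597984850$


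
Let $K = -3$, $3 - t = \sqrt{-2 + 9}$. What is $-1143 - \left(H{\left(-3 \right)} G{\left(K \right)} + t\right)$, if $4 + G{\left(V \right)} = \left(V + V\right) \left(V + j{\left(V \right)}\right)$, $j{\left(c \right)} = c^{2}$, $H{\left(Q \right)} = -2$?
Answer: $-1226 + \sqrt{7} \approx -1223.4$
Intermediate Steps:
$t = 3 - \sqrt{7}$ ($t = 3 - \sqrt{-2 + 9} = 3 - \sqrt{7} \approx 0.35425$)
$G{\left(V \right)} = -4 + 2 V \left(V + V^{2}\right)$ ($G{\left(V \right)} = -4 + \left(V + V\right) \left(V + V^{2}\right) = -4 + 2 V \left(V + V^{2}\right)$)
$-1143 - \left(H{\left(-3 \right)} G{\left(K \right)} + t\right) = -1143 - \left(- 2 \left(-4 + 2 \left(-3\right)^{2} + 2 \left(-3\right)^{3}\right) + \left(3 - \sqrt{7}\right)\right) = -1143 - \left(- 2 \left(-4 + 2 \cdot 9 + 2 \left(-27\right)\right) + \left(3 - \sqrt{7}\right)\right) = -1143 - \left(- 2 \left(-4 + 18 - 54\right) + \left(3 - \sqrt{7}\right)\right) = -1143 - \left(\left(-2\right) \left(-40\right) + \left(3 - \sqrt{7}\right)\right) = -1143 - \left(80 + \left(3 - \sqrt{7}\right)\right) = -1143 - \left(83 - \sqrt{7}\right) = -1226 + \sqrt{7}$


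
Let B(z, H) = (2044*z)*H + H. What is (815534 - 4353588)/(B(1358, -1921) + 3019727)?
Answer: 1769027/2664600893 ≈ 0.00066390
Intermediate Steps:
B(z, H) = H + 2044*H*z (B(z, H) = 2044*H*z + H = H + 2044*H*z)
(815534 - 4353588)/(B(1358, -1921) + 3019727) = (815534 - 4353588)/(-1921*(1 + 2044*1358) + 3019727) = -3538054/(-1921*(1 + 2775752) + 3019727) = -3538054/(-1921*2775753 + 3019727) = -3538054/(-5332221513 + 3019727) = -3538054/(-5329201786) = -3538054*(-1/5329201786) = 1769027/2664600893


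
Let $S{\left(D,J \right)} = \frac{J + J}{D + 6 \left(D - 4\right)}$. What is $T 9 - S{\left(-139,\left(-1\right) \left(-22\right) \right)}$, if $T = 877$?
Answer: $\frac{7869365}{997} \approx 7893.0$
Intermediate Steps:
$S{\left(D,J \right)} = \frac{2 J}{-24 + 7 D}$ ($S{\left(D,J \right)} = \frac{2 J}{D + 6 \left(-4 + D\right)} = \frac{2 J}{D + \left(-24 + 6 D\right)} = \frac{2 J}{-24 + 7 D}$)
$T 9 - S{\left(-139,\left(-1\right) \left(-22\right) \right)} = 877 \cdot 9 - \frac{2 \left(\left(-1\right) \left(-22\right)\right)}{-24 + 7 \left(-139\right)} = 7893 - 2 \cdot 22 \frac{1}{-24 - 973} = 7893 - 2 \cdot 22 \frac{1}{-997} = 7893 - 2 \cdot 22 \left(- \frac{1}{997}\right) = 7893 - - \frac{44}{997} = 7893 + \frac{44}{997} = \frac{7869365}{997}$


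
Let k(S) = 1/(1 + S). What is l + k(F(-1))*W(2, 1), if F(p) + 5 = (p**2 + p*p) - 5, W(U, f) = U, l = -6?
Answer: -44/7 ≈ -6.2857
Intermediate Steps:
F(p) = -10 + 2*p**2 (F(p) = -5 + ((p**2 + p*p) - 5) = -5 + ((p**2 + p**2) - 5) = -5 + (2*p**2 - 5) = -5 + (-5 + 2*p**2) = -10 + 2*p**2)
l + k(F(-1))*W(2, 1) = -6 + 2/(1 + (-10 + 2*(-1)**2)) = -6 + 2/(1 + (-10 + 2*1)) = -6 + 2/(1 + (-10 + 2)) = -6 + 2/(1 - 8) = -6 + 2/(-7) = -6 - 1/7*2 = -6 - 2/7 = -44/7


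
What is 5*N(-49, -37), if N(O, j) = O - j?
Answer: -60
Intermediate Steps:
5*N(-49, -37) = 5*(-49 - 1*(-37)) = 5*(-49 + 37) = 5*(-12) = -60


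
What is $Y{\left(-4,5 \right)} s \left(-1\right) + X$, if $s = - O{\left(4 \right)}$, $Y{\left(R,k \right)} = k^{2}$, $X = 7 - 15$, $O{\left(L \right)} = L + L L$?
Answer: $492$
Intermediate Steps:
$O{\left(L \right)} = L + L^{2}$
$X = -8$ ($X = 7 - 15 = -8$)
$s = -20$ ($s = - 4 \left(1 + 4\right) = - 4 \cdot 5 = \left(-1\right) 20 = -20$)
$Y{\left(-4,5 \right)} s \left(-1\right) + X = 5^{2} \left(\left(-20\right) \left(-1\right)\right) - 8 = 25 \cdot 20 - 8 = 500 - 8 = 492$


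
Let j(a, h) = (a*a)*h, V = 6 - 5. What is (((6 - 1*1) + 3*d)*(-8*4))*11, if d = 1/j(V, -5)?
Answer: -7744/5 ≈ -1548.8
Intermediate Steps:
V = 1
j(a, h) = h*a² (j(a, h) = a²*h = h*a²)
d = -⅕ (d = 1/(-5*1²) = 1/(-5*1) = 1/(-5) = 1*(-⅕) = -⅕ ≈ -0.20000)
(((6 - 1*1) + 3*d)*(-8*4))*11 = (((6 - 1*1) + 3*(-⅕))*(-8*4))*11 = (((6 - 1) - ⅗)*(-32))*11 = ((5 - ⅗)*(-32))*11 = ((22/5)*(-32))*11 = -704/5*11 = -7744/5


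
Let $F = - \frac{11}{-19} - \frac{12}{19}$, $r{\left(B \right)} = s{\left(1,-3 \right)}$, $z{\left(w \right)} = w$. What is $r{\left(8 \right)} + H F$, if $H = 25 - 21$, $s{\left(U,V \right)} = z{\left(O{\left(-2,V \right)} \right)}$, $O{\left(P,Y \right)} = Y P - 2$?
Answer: $\frac{72}{19} \approx 3.7895$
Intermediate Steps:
$O{\left(P,Y \right)} = -2 + P Y$ ($O{\left(P,Y \right)} = P Y - 2 = -2 + P Y$)
$s{\left(U,V \right)} = -2 - 2 V$
$r{\left(B \right)} = 4$ ($r{\left(B \right)} = -2 - -6 = -2 + 6 = 4$)
$H = 4$
$F = - \frac{1}{19}$ ($F = \left(-11\right) \left(- \frac{1}{19}\right) - \frac{12}{19} = \frac{11}{19} - \frac{12}{19} = - \frac{1}{19} \approx -0.052632$)
$r{\left(8 \right)} + H F = 4 + 4 \left(- \frac{1}{19}\right) = 4 - \frac{4}{19} = \frac{72}{19}$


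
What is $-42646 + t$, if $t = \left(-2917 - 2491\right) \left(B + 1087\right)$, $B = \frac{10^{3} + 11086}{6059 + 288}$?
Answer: $- \frac{37646849362}{6347} \approx -5.9314 \cdot 10^{6}$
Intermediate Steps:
$B = \frac{12086}{6347}$ ($B = \frac{1000 + 11086}{6347} = 12086 \cdot \frac{1}{6347} = \frac{12086}{6347} \approx 1.9042$)
$t = - \frac{37376175200}{6347}$ ($t = \left(-2917 - 2491\right) \left(\frac{12086}{6347} + 1087\right) = \left(-5408\right) \frac{6911275}{6347} = - \frac{37376175200}{6347} \approx -5.8888 \cdot 10^{6}$)
$-42646 + t = -42646 - \frac{37376175200}{6347} = - \frac{37646849362}{6347}$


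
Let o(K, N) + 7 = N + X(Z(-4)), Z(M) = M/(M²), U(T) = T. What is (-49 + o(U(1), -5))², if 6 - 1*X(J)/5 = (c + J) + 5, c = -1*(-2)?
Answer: 67081/16 ≈ 4192.6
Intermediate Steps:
c = 2
Z(M) = 1/M (Z(M) = M/M² = 1/M)
X(J) = -5 - 5*J (X(J) = 30 - 5*((2 + J) + 5) = 30 - 5*(7 + J) = 30 + (-35 - 5*J) = -5 - 5*J)
o(K, N) = -43/4 + N (o(K, N) = -7 + (N + (-5 - 5/(-4))) = -7 + (N + (-5 - 5*(-¼))) = -7 + (N + (-5 + 5/4)) = -7 + (N - 15/4) = -7 + (-15/4 + N) = -43/4 + N)
(-49 + o(U(1), -5))² = (-49 + (-43/4 - 5))² = (-49 - 63/4)² = (-259/4)² = 67081/16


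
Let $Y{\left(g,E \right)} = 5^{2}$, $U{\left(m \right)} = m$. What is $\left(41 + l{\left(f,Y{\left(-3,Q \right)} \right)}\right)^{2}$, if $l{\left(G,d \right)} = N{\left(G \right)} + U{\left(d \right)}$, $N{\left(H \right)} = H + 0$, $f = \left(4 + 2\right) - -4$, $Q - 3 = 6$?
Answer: $5776$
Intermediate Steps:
$Q = 9$ ($Q = 3 + 6 = 9$)
$f = 10$ ($f = 6 + 4 = 10$)
$N{\left(H \right)} = H$
$Y{\left(g,E \right)} = 25$
$l{\left(G,d \right)} = G + d$
$\left(41 + l{\left(f,Y{\left(-3,Q \right)} \right)}\right)^{2} = \left(41 + \left(10 + 25\right)\right)^{2} = \left(41 + 35\right)^{2} = 76^{2} = 5776$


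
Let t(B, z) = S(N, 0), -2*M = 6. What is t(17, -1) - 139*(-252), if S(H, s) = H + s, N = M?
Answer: 35025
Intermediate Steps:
M = -3 (M = -½*6 = -3)
N = -3
t(B, z) = -3 (t(B, z) = -3 + 0 = -3)
t(17, -1) - 139*(-252) = -3 - 139*(-252) = -3 + 35028 = 35025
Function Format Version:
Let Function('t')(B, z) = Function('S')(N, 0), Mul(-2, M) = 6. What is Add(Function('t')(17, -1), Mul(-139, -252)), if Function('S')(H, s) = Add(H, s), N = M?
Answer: 35025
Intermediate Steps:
M = -3 (M = Mul(Rational(-1, 2), 6) = -3)
N = -3
Function('t')(B, z) = -3 (Function('t')(B, z) = Add(-3, 0) = -3)
Add(Function('t')(17, -1), Mul(-139, -252)) = Add(-3, Mul(-139, -252)) = Add(-3, 35028) = 35025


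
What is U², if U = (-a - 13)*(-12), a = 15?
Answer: 112896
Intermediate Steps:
U = 336 (U = (-1*15 - 13)*(-12) = (-15 - 13)*(-12) = -28*(-12) = 336)
U² = 336² = 112896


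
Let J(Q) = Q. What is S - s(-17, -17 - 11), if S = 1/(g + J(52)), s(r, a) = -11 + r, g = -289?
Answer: 6635/237 ≈ 27.996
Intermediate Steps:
S = -1/237 (S = 1/(-289 + 52) = 1/(-237) = -1/237 ≈ -0.0042194)
S - s(-17, -17 - 11) = -1/237 - (-11 - 17) = -1/237 - 1*(-28) = -1/237 + 28 = 6635/237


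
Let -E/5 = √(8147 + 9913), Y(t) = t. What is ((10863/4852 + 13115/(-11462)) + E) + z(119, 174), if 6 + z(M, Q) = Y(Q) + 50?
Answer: 6092323879/27806812 - 10*√4515 ≈ -452.84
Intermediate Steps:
z(M, Q) = 44 + Q (z(M, Q) = -6 + (Q + 50) = -6 + (50 + Q) = 44 + Q)
E = -10*√4515 (E = -5*√(8147 + 9913) = -10*√4515 ≈ -671.94)
((10863/4852 + 13115/(-11462)) + E) + z(119, 174) = ((10863/4852 + 13115/(-11462)) - 10*√4515) + (44 + 174) = ((10863*(1/4852) + 13115*(-1/11462)) - 10*√4515) + 218 = ((10863/4852 - 13115/11462) - 10*√4515) + 218 = (30438863/27806812 - 10*√4515) + 218 = 6092323879/27806812 - 10*√4515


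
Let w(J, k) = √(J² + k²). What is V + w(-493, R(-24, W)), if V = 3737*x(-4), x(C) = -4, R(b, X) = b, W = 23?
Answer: -14948 + 5*√9745 ≈ -14454.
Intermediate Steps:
V = -14948 (V = 3737*(-4) = -14948)
V + w(-493, R(-24, W)) = -14948 + √((-493)² + (-24)²) = -14948 + √(243049 + 576) = -14948 + √243625 = -14948 + 5*√9745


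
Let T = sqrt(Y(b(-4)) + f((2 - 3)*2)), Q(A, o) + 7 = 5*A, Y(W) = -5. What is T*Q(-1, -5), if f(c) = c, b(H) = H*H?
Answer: -12*I*sqrt(7) ≈ -31.749*I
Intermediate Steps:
b(H) = H**2
Q(A, o) = -7 + 5*A
T = I*sqrt(7) (T = sqrt(-5 + (2 - 3)*2) = sqrt(-5 - 1*2) = sqrt(-5 - 2) = sqrt(-7) = I*sqrt(7) ≈ 2.6458*I)
T*Q(-1, -5) = (I*sqrt(7))*(-7 + 5*(-1)) = (I*sqrt(7))*(-7 - 5) = (I*sqrt(7))*(-12) = -12*I*sqrt(7)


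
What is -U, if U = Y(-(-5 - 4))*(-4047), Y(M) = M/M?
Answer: 4047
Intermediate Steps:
Y(M) = 1
U = -4047 (U = 1*(-4047) = -4047)
-U = -1*(-4047) = 4047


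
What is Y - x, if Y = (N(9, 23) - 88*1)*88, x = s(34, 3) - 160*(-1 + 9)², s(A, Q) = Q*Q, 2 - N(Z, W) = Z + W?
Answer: -153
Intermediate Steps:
N(Z, W) = 2 - W - Z (N(Z, W) = 2 - (Z + W) = 2 - (W + Z) = 2 + (-W - Z) = 2 - W - Z)
s(A, Q) = Q²
x = -10231 (x = 3² - 160*(-1 + 9)² = 9 - 160*8² = 9 - 160*64 = 9 - 10240 = -10231)
Y = -10384 (Y = ((2 - 1*23 - 1*9) - 88*1)*88 = ((2 - 23 - 9) - 88)*88 = (-30 - 88)*88 = -118*88 = -10384)
Y - x = -10384 - 1*(-10231) = -10384 + 10231 = -153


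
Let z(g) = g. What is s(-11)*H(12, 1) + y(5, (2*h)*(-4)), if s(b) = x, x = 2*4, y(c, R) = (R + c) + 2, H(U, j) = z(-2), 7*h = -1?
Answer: -55/7 ≈ -7.8571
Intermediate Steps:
h = -1/7 (h = (1/7)*(-1) = -1/7 ≈ -0.14286)
H(U, j) = -2
y(c, R) = 2 + R + c
x = 8
s(b) = 8
s(-11)*H(12, 1) + y(5, (2*h)*(-4)) = 8*(-2) + (2 + (2*(-1/7))*(-4) + 5) = -16 + (2 - 2/7*(-4) + 5) = -16 + (2 + 8/7 + 5) = -16 + 57/7 = -55/7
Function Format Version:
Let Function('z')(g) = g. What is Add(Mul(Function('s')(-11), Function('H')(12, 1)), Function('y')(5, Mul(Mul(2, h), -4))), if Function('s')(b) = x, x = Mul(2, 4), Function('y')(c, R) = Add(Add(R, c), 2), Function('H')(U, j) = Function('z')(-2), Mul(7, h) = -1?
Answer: Rational(-55, 7) ≈ -7.8571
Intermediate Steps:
h = Rational(-1, 7) (h = Mul(Rational(1, 7), -1) = Rational(-1, 7) ≈ -0.14286)
Function('H')(U, j) = -2
Function('y')(c, R) = Add(2, R, c)
x = 8
Function('s')(b) = 8
Add(Mul(Function('s')(-11), Function('H')(12, 1)), Function('y')(5, Mul(Mul(2, h), -4))) = Add(Mul(8, -2), Add(2, Mul(Mul(2, Rational(-1, 7)), -4), 5)) = Add(-16, Add(2, Mul(Rational(-2, 7), -4), 5)) = Add(-16, Add(2, Rational(8, 7), 5)) = Add(-16, Rational(57, 7)) = Rational(-55, 7)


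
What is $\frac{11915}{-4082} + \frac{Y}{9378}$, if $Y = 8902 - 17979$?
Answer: $- \frac{37197796}{9570249} \approx -3.8868$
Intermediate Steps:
$Y = -9077$
$\frac{11915}{-4082} + \frac{Y}{9378} = \frac{11915}{-4082} - \frac{9077}{9378} = 11915 \left(- \frac{1}{4082}\right) - \frac{9077}{9378} = - \frac{11915}{4082} - \frac{9077}{9378} = - \frac{37197796}{9570249}$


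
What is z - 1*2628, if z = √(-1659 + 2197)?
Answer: -2628 + √538 ≈ -2604.8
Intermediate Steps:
z = √538 ≈ 23.195
z - 1*2628 = √538 - 1*2628 = √538 - 2628 = -2628 + √538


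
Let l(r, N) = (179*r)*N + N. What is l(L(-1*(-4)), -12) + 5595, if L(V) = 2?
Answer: 1287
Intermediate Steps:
l(r, N) = N + 179*N*r (l(r, N) = 179*N*r + N = N + 179*N*r)
l(L(-1*(-4)), -12) + 5595 = -12*(1 + 179*2) + 5595 = -12*(1 + 358) + 5595 = -12*359 + 5595 = -4308 + 5595 = 1287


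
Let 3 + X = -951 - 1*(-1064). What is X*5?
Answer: 550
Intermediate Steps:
X = 110 (X = -3 + (-951 - 1*(-1064)) = -3 + (-951 + 1064) = -3 + 113 = 110)
X*5 = 110*5 = 550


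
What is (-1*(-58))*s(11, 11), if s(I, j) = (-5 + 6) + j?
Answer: 696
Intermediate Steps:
s(I, j) = 1 + j
(-1*(-58))*s(11, 11) = (-1*(-58))*(1 + 11) = 58*12 = 696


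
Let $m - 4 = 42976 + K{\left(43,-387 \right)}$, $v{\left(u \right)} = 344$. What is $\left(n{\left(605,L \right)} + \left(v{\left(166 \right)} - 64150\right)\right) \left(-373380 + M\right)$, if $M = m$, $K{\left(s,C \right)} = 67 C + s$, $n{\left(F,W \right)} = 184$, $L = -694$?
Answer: $22667627892$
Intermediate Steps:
$K{\left(s,C \right)} = s + 67 C$
$m = 17094$ ($m = 4 + \left(42976 + \left(43 + 67 \left(-387\right)\right)\right) = 4 + \left(42976 + \left(43 - 25929\right)\right) = 4 + \left(42976 - 25886\right) = 4 + 17090 = 17094$)
$M = 17094$
$\left(n{\left(605,L \right)} + \left(v{\left(166 \right)} - 64150\right)\right) \left(-373380 + M\right) = \left(184 + \left(344 - 64150\right)\right) \left(-373380 + 17094\right) = \left(184 - 63806\right) \left(-356286\right) = \left(-63622\right) \left(-356286\right) = 22667627892$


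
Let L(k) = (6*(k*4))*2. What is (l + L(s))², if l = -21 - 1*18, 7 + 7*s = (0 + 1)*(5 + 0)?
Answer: 136161/49 ≈ 2778.8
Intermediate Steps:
s = -2/7 (s = -1 + ((0 + 1)*(5 + 0))/7 = -1 + (1*5)/7 = -1 + (⅐)*5 = -1 + 5/7 = -2/7 ≈ -0.28571)
L(k) = 48*k (L(k) = (6*(4*k))*2 = (24*k)*2 = 48*k)
l = -39 (l = -21 - 18 = -39)
(l + L(s))² = (-39 + 48*(-2/7))² = (-39 - 96/7)² = (-369/7)² = 136161/49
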